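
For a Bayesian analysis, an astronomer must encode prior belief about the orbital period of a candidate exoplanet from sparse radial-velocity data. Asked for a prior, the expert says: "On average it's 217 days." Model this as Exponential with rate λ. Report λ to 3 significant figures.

Exponential mean = 1/λ, so λ = 1/217.0 = 0.00461.

λ ≈ 0.00461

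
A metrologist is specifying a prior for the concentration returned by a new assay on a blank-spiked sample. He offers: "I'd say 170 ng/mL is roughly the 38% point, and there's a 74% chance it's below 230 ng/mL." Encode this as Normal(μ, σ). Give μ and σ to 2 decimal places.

μ = 189.32, σ = 63.24

For Normal(μ,σ), the p-quantile is μ + z_p·σ. Here z_{0.38} = -0.3055, z_{0.74} = 0.6433.
So 170 = μ − 0.3055σ and 230 = μ + 0.6433σ.
Subtracting: σ = (230 − 170)/(0.6433 − (-0.3055)) = 63.24.
Then μ = 170 − (-0.3055)·63.24 = 189.32.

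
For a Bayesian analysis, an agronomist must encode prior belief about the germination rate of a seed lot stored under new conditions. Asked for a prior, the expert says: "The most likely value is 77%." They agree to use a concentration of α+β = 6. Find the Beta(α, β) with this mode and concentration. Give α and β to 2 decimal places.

For α,β > 1 the Beta mode is (α−1)/(α+β−2). With α+β = 6, the mode is (α−1)/4.
Set (α−1)/4 = 0.77 → α = 1 + 0.77·4 = 4.08.
β = 6 − α = 1.92.

α = 4.08, β = 1.92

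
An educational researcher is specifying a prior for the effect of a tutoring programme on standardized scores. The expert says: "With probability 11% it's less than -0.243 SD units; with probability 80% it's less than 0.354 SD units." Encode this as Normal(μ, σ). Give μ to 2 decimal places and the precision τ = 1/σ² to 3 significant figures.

μ = 0.11, τ = 12

The p-quantile of Normal(μ,σ) is μ + z_p·σ, with z_{0.11} = -1.227 and z_{0.8} = 0.8416.
Eliminate σ: μ = (z₂·x₁ − z₁·x₂)/(z₂ − z₁) = (0.8416·-0.243 − (-1.227)·0.354)/2.068 = 0.11.
Then σ = (x₂ − x₁)/(z₂ − z₁) = (0.354 − -0.243)/2.068 = 0.29.
Precision τ = 1/σ² = 1/0.2887² = 12.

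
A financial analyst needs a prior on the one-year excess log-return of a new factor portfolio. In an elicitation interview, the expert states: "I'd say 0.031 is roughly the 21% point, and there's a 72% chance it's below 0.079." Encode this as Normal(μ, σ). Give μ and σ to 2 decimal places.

μ = 0.06, σ = 0.03

For Normal(μ,σ), the p-quantile is μ + z_p·σ. Here z_{0.21} = -0.8064, z_{0.72} = 0.5828.
So 0.031 = μ − 0.8064σ and 0.079 = μ + 0.5828σ.
Subtracting: σ = (0.079 − 0.031)/(0.5828 − (-0.8064)) = 0.03.
Then μ = 0.031 − (-0.8064)·0.03 = 0.06.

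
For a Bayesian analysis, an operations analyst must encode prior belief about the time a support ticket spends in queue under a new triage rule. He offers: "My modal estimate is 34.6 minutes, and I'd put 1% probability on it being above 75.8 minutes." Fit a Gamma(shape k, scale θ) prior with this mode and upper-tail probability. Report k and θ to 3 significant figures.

k ≈ 8.85, θ ≈ 4.41

Gamma(k,θ) with k>1 has mode (k−1)θ, so θ = 34.6/(k−1).
Need P(X < 75.8) = 0.99 with θ tied to k this way. Start at k = 2, θ = 34.6: P(X<75.8) ≈ 0.643.
Too low — raise k to concentrate. Iterating converges to k ≈ 8.85.
Then θ = 34.6/(8.85−1) ≈ 4.41.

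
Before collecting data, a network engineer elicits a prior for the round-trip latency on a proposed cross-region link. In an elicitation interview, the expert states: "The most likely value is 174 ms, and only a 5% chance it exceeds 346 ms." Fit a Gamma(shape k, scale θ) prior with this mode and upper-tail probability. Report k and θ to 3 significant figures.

k ≈ 6.87, θ ≈ 29.7

Gamma(k,θ) with k>1 has mode (k−1)θ, so θ = 174/(k−1).
Need P(X < 346) = 0.95 with θ tied to k this way. Start at k = 2, θ = 174: P(X<346) ≈ 0.591.
Too low — raise k to concentrate. Iterating converges to k ≈ 6.87.
Then θ = 174/(6.87−1) ≈ 29.7.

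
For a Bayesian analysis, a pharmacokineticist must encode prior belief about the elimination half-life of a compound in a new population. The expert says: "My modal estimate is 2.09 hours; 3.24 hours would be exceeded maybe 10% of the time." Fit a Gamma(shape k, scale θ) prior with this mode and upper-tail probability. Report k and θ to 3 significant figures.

k ≈ 10.7, θ ≈ 0.215

Gamma(k,θ) with k>1 has mode (k−1)θ, so θ = 2.09/(k−1).
Need P(X < 3.24) = 0.9 with θ tied to k this way. Start at k = 2, θ = 2.09: P(X<3.24) ≈ 0.459.
Too low — raise k to concentrate. Iterating converges to k ≈ 10.7.
Then θ = 2.09/(10.7−1) ≈ 0.215.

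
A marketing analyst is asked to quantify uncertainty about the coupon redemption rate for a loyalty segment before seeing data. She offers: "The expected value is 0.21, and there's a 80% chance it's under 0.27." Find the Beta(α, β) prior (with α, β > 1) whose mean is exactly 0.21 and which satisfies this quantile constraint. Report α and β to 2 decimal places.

α ≈ 6.34, β ≈ 23.86

With mean 0.21 fixed, write α = 0.21s, β = 0.79s where s = α+β.
Need P(θ < 0.27) = 0.8 under Beta(0.21s, 0.79s). Normal approximation: (q−m)/√(m(1−m)/s) ≈ z_{0.8} = 0.842, so s ≈ 0.21·0.79·(0.842)²/(0.27−0.21)² = 32.6.
At s = 32.6: P(θ<0.27) ≈ 0.808. Adjusting to match 0.8 gives s ≈ 30.20.
So α = 0.21·30.20 ≈ 6.34, β = 0.79·30.20 ≈ 23.86.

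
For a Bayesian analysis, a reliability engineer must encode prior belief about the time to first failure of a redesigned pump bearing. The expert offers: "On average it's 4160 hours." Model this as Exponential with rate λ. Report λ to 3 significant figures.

Exponential mean = 1/λ, so λ = 1/4160.0 = 0.00024.

λ ≈ 0.00024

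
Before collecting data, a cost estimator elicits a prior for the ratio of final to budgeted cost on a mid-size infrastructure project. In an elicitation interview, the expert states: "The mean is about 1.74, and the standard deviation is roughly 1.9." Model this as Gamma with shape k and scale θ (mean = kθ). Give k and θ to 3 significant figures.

For Gamma(k, scale θ): mean = kθ, variance = kθ², so CV = 1/√k.
CV = SD/mean = 1.9/1.74 = 1.092, hence k = 1/CV² = 0.839.
Then θ = mean/k = 1.74/0.839 = 2.07.

k ≈ 0.839, θ ≈ 2.07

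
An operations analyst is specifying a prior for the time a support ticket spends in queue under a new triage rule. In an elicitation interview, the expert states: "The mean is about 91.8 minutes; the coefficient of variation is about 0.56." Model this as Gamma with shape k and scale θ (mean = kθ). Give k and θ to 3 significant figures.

k ≈ 3.19, θ ≈ 28.8

For Gamma(k, scale θ): mean = kθ, variance = kθ², so CV = 1/√k.
CV = 0.56, hence k = 1/CV² = 3.19.
Then θ = mean/k = 91.8/3.19 = 28.8.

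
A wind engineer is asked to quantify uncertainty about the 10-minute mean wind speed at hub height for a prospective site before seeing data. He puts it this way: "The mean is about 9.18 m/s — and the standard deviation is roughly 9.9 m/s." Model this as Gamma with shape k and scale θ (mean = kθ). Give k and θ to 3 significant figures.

k ≈ 0.86, θ ≈ 10.7

For Gamma(k, scale θ): mean = kθ, variance = kθ², so CV = 1/√k.
CV = SD/mean = 9.9/9.18 = 1.078, hence k = 1/CV² = 0.86.
Then θ = mean/k = 9.18/0.86 = 10.7.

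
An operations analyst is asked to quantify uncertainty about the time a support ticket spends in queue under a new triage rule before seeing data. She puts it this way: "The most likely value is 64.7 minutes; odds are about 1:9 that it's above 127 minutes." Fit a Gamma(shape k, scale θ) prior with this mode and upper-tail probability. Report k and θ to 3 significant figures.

Gamma(k,θ) with k>1 has mode (k−1)θ, so θ = 64.7/(k−1).
Need P(X < 127) = 0.9 with θ tied to k this way. Start at k = 2, θ = 64.7: P(X<127) ≈ 0.584.
Too low — raise k to concentrate. Iterating converges to k ≈ 5.21.
Then θ = 64.7/(5.21−1) ≈ 15.4.

k ≈ 5.21, θ ≈ 15.4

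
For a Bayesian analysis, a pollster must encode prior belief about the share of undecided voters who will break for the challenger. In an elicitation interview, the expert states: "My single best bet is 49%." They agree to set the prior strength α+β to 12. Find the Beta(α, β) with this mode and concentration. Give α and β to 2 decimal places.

α = 5.90, β = 6.10

For α,β > 1 the Beta mode is (α−1)/(α+β−2). With α+β = 12, the mode is (α−1)/10.
Set (α−1)/10 = 0.49 → α = 1 + 0.49·10 = 5.90.
β = 12 − α = 6.10.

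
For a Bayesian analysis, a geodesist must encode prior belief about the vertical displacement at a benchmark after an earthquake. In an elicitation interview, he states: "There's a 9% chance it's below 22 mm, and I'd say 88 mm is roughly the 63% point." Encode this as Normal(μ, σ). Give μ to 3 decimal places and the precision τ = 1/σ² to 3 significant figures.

μ = 74.905, τ = 0.000642

The p-quantile of Normal(μ,σ) is μ + z_p·σ, with z_{0.09} = -1.341 and z_{0.63} = 0.3319.
Eliminate σ: μ = (z₂·x₁ − z₁·x₂)/(z₂ − z₁) = (0.3319·22 − (-1.341)·88)/1.673 = 74.905.
Then σ = (x₂ − x₁)/(z₂ − z₁) = (88 − 22)/1.673 = 39.459.
Precision τ = 1/σ² = 1/39.46² = 0.000642.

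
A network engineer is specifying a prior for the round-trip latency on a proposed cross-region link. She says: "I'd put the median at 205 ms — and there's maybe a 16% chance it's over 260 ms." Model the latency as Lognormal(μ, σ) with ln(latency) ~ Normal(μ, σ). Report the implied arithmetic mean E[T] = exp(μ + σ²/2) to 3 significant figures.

E[T] ≈ 211 ms

If T ~ Lognormal(μ,σ) then ln T ~ Normal(μ,σ), so the p-quantile of ln T is μ + z_p·σ.
ln(205) = 5.323 and ln(260) = 5.561; z_{0.5} = 0, z_{0.84} = 0.9945.
σ = (5.561 − 5.323)/(0.9945 − (0)) = 0.239.
μ = 5.323 − (0)·0.239 = 5.323.
E[T] = exp(μ + σ²/2) = exp(5.323 + 0.0286) = 211 ms.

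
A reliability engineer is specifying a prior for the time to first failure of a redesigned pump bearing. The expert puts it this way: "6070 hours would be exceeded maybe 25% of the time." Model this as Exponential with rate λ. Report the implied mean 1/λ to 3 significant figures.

P(T > 6070.0) = e^(−λ·6070.0) = 0.25, so λ = −ln(0.25)/6070.0 = 0.000228.
Mean = 1/λ = 4380 hours.

mean ≈ 4380 hours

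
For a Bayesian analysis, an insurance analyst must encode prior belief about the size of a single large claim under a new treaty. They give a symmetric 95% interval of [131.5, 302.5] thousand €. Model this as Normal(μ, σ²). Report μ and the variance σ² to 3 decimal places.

A symmetric 95% interval runs μ ± z·σ with z = 1.96.
Half-width = 85.5, so σ = 85.5/1.96 = 43.6233 and σ² = 1902.988.
μ is the interval midpoint, 217.000.

μ = 217.000, σ² = 1902.988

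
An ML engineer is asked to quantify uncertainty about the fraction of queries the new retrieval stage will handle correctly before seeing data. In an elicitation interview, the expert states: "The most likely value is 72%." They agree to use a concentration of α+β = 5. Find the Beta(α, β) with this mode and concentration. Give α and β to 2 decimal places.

α = 3.16, β = 1.84

For α,β > 1 the Beta mode is (α−1)/(α+β−2). With α+β = 5, the mode is (α−1)/3.
Set (α−1)/3 = 0.72 → α = 1 + 0.72·3 = 3.16.
β = 5 − α = 1.84.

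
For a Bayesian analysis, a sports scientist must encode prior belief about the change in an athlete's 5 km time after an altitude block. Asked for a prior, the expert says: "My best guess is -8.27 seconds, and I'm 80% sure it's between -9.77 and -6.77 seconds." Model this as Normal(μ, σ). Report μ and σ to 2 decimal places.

A symmetric 80% interval runs μ ± z·σ with z = 1.282.
Half-width = 1.5, so σ = 1.5/1.282 = 1.17.
μ is the stated best guess, -8.27.

μ = -8.27, σ = 1.17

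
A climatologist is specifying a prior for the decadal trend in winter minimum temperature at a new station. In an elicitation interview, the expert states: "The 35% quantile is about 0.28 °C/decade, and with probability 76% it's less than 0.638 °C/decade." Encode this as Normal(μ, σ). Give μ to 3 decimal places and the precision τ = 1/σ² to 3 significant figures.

For Normal(μ,σ), the p-quantile is μ + z_p·σ. Here z_{0.35} = -0.3853, z_{0.76} = 0.7063.
So 0.28 = μ − 0.3853σ and 0.638 = μ + 0.7063σ.
Subtracting: σ = (0.638 − 0.28)/(0.7063 − (-0.3853)) = 0.328.
Then μ = 0.28 − (-0.3853)·0.328 = 0.406.
Precision τ = 1/σ² = 1/0.328² = 9.3.

μ = 0.406, τ = 9.3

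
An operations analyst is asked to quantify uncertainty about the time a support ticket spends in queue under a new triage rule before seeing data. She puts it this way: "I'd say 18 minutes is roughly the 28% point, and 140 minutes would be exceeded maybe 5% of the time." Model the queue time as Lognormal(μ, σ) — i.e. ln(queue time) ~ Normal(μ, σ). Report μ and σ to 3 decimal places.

μ ≈ 3.427, σ ≈ 0.921

If T ~ Lognormal(μ,σ) then ln T ~ Normal(μ,σ), so the p-quantile of ln T is μ + z_p·σ.
ln(18) = 2.89 and ln(140) = 4.942; z_{0.28} = -0.5828, z_{0.95} = 1.645.
σ = (4.942 − 2.89)/(1.645 − (-0.5828)) = 0.921.
μ = 2.89 − (-0.5828)·0.921 = 3.427.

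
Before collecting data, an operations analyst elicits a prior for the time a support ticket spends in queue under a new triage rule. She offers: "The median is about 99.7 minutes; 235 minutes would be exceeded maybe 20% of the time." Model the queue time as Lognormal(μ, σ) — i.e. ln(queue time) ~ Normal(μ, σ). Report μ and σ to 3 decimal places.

μ ≈ 4.602, σ ≈ 1.019

If T ~ Lognormal(μ,σ) then ln T ~ Normal(μ,σ), so the p-quantile of ln T is μ + z_p·σ.
ln(99.7) = 4.602 and ln(235) = 5.46; z_{0.5} = 0, z_{0.8} = 0.8416.
σ = (5.46 − 4.602)/(0.8416 − (0)) = 1.019.
μ = 4.602 − (0)·1.019 = 4.602.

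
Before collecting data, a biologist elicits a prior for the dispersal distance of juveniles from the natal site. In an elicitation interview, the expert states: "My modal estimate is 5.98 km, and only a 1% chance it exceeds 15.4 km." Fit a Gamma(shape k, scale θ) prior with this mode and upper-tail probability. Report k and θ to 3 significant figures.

Gamma(k,θ) with k>1 has mode (k−1)θ, so θ = 5.98/(k−1).
Need P(X < 15.4) = 0.99 with θ tied to k this way. Start at k = 2, θ = 5.98: P(X<15.4) ≈ 0.728.
Too low — raise k to concentrate. Iterating converges to k ≈ 6.21.
Then θ = 5.98/(6.21−1) ≈ 1.15.

k ≈ 6.21, θ ≈ 1.15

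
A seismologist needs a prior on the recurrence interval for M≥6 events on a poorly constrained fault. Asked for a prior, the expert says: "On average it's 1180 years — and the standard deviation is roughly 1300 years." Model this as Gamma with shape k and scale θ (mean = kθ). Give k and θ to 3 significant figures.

k ≈ 0.824, θ ≈ 1430

For Gamma(k, scale θ): mean = kθ, variance = kθ², so CV = 1/√k.
CV = SD/mean = 1300/1180 = 1.102, hence k = 1/CV² = 0.824.
Then θ = mean/k = 1180/0.824 = 1430.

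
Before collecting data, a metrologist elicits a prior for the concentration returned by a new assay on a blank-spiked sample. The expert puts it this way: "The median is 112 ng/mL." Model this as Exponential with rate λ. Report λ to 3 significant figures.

Exponential median = ln 2 / λ, so λ = ln 2 / 112.0 = 0.00619.

λ ≈ 0.00619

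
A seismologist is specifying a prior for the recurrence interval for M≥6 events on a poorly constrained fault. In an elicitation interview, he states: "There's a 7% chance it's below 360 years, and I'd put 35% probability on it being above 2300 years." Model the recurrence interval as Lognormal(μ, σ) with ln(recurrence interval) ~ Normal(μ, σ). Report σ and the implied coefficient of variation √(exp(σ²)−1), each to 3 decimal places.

If T ~ Lognormal(μ,σ) then ln T ~ Normal(μ,σ), so the p-quantile of ln T is μ + z_p·σ.
ln(360) = 5.886 and ln(2300) = 7.741; z_{0.07} = -1.476, z_{0.65} = 0.3853.
σ = (7.741 − 5.886)/(0.3853 − (-1.476)) = 0.996.
μ = 5.886 − (-1.476)·0.996 = 7.357.
CV = √(exp(σ²)−1) = √(exp(0.9930)−1) = 1.304.

σ ≈ 0.996, CV ≈ 1.304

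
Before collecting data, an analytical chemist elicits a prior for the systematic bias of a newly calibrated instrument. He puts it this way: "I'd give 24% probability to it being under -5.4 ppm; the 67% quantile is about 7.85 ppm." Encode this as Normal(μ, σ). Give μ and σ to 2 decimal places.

μ = 2.76, σ = 11.56

For Normal(μ,σ), the p-quantile is μ + z_p·σ. Here z_{0.24} = -0.7063, z_{0.67} = 0.4399.
So -5.4 = μ − 0.7063σ and 7.85 = μ + 0.4399σ.
Subtracting: σ = (7.85 − -5.4)/(0.4399 − (-0.7063)) = 11.56.
Then μ = -5.4 − (-0.7063)·11.56 = 2.76.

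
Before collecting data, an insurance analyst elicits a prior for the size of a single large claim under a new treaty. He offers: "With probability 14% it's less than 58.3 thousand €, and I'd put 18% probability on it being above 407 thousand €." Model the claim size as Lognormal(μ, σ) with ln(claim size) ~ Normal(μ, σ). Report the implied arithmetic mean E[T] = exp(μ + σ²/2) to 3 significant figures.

If T ~ Lognormal(μ,σ) then ln T ~ Normal(μ,σ), so the p-quantile of ln T is μ + z_p·σ.
ln(58.3) = 4.066 and ln(407) = 6.009; z_{0.14} = -1.08, z_{0.82} = 0.9154.
σ = (6.009 − 4.066)/(0.9154 − (-1.08)) = 0.974.
μ = 4.066 − (-1.08)·0.974 = 5.118.
E[T] = exp(μ + σ²/2) = exp(5.118 + 0.4741) = 268 thousand €.

E[T] ≈ 268 thousand €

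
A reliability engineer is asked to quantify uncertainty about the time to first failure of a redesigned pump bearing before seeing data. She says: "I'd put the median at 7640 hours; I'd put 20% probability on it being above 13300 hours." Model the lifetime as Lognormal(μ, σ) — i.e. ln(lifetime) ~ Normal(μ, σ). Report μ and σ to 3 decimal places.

μ ≈ 8.941, σ ≈ 0.659

If T ~ Lognormal(μ,σ) then ln T ~ Normal(μ,σ), so the p-quantile of ln T is μ + z_p·σ.
ln(7640) = 8.941 and ln(13300) = 9.496; z_{0.5} = 0, z_{0.8} = 0.8416.
σ = (9.496 − 8.941)/(0.8416 − (0)) = 0.659.
μ = 8.941 − (0)·0.659 = 8.941.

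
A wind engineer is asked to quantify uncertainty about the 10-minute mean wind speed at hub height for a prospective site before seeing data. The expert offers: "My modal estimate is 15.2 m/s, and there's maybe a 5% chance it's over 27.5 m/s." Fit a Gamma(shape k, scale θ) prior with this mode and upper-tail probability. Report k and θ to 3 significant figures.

k ≈ 8.93, θ ≈ 1.92

Gamma(k,θ) with k>1 has mode (k−1)θ, so θ = 15.2/(k−1).
Need P(X < 27.5) = 0.95 with θ tied to k this way. Start at k = 2, θ = 15.2: P(X<27.5) ≈ 0.540.
Too low — raise k to concentrate. Iterating converges to k ≈ 8.93.
Then θ = 15.2/(8.93−1) ≈ 1.92.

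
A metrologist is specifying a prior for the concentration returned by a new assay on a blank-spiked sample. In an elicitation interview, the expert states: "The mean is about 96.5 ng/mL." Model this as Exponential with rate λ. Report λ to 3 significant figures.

Exponential mean = 1/λ, so λ = 1/96.5 = 0.0104.

λ ≈ 0.0104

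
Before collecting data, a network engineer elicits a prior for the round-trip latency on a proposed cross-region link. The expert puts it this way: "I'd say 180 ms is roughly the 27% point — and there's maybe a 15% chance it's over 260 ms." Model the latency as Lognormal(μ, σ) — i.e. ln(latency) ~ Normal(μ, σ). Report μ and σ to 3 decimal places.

μ ≈ 5.330, σ ≈ 0.223

If T ~ Lognormal(μ,σ) then ln T ~ Normal(μ,σ), so the p-quantile of ln T is μ + z_p·σ.
ln(180) = 5.193 and ln(260) = 5.561; z_{0.27} = -0.6128, z_{0.85} = 1.036.
σ = (5.561 − 5.193)/(1.036 − (-0.6128)) = 0.223.
μ = 5.193 − (-0.6128)·0.223 = 5.330.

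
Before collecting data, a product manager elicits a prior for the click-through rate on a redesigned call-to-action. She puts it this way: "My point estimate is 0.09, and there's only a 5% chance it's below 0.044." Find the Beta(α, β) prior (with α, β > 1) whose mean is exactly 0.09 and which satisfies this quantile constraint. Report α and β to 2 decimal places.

With mean 0.09 fixed, write α = 0.09s, β = 0.91s where s = α+β.
Need P(θ < 0.044) = 0.05 under Beta(0.09s, 0.91s). Normal approximation: (q−m)/√(m(1−m)/s) ≈ z_{0.05} = -1.64, so s ≈ 0.09·0.91·(-1.64)²/(0.044−0.09)² = 104.7.
At s = 104.7: P(θ<0.044) ≈ 0.027. Adjusting to match 0.05 gives s ≈ 79.52.
So α = 0.09·79.52 ≈ 7.16, β = 0.91·79.52 ≈ 72.36.

α ≈ 7.16, β ≈ 72.36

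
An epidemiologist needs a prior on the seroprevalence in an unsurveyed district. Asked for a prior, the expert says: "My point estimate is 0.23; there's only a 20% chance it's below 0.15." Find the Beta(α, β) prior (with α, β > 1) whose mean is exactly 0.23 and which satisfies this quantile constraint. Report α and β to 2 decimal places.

With mean 0.23 fixed, write α = 0.23s, β = 0.77s where s = α+β.
Need P(θ < 0.15) = 0.2 under Beta(0.23s, 0.77s). Normal approximation: (q−m)/√(m(1−m)/s) ≈ z_{0.2} = -0.842, so s ≈ 0.23·0.77·(-0.842)²/(0.15−0.23)² = 19.6.
At s = 19.6: P(θ<0.15) ≈ 0.206. Adjusting to match 0.2 gives s ≈ 20.35.
So α = 0.23·20.35 ≈ 4.68, β = 0.77·20.35 ≈ 15.67.

α ≈ 4.68, β ≈ 15.67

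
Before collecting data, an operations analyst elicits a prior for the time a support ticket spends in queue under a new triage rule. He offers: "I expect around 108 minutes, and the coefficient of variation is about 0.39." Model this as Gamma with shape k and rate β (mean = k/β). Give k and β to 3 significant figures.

k ≈ 6.57, β ≈ 0.0609

For Gamma(k, rate β): mean = k/β, variance = k/β², so CV = 1/√k.
CV = 0.39, hence k = 1/CV² = 6.57.
Then β = k/mean = 6.57/108 = 0.0609.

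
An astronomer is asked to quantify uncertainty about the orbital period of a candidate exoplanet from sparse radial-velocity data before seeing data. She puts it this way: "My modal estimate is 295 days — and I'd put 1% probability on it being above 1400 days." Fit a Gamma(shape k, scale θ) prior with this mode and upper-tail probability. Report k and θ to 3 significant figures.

Gamma(k,θ) with k>1 has mode (k−1)θ, so θ = 295/(k−1).
Need P(X < 1400) = 0.99 with θ tied to k this way. Start at k = 2, θ = 295: P(X<1400) ≈ 0.950.
Too low — raise k to concentrate. Iterating converges to k ≈ 2.64.
Then θ = 295/(2.64−1) ≈ 180.

k ≈ 2.64, θ ≈ 180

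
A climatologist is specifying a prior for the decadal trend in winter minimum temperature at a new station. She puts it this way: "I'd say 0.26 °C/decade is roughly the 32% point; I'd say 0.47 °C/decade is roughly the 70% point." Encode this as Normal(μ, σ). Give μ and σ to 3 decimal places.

μ = 0.359, σ = 0.212

The p-quantile of Normal(μ,σ) is μ + z_p·σ, with z_{0.32} = -0.4677 and z_{0.7} = 0.5244.
Eliminate σ: μ = (z₂·x₁ − z₁·x₂)/(z₂ − z₁) = (0.5244·0.26 − (-0.4677)·0.47)/0.9921 = 0.359.
Then σ = (x₂ − x₁)/(z₂ − z₁) = (0.47 − 0.26)/0.9921 = 0.212.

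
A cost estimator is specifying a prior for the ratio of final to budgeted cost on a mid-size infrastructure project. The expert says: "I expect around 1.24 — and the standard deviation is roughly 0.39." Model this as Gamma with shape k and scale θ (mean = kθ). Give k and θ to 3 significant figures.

For Gamma(k, scale θ): mean = kθ, variance = kθ², so CV = 1/√k.
CV = SD/mean = 0.39/1.24 = 0.3145, hence k = 1/CV² = 10.1.
Then θ = mean/k = 1.24/10.1 = 0.123.

k ≈ 10.1, θ ≈ 0.123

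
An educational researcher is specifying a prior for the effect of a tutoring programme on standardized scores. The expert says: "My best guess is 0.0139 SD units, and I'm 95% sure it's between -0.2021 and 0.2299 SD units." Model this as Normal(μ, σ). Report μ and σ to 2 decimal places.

μ = 0.01, σ = 0.11

A symmetric 95% interval runs μ ± z·σ with z = 1.96.
Half-width = 0.216, so σ = 0.216/1.96 = 0.11.
μ is the stated best guess, 0.01.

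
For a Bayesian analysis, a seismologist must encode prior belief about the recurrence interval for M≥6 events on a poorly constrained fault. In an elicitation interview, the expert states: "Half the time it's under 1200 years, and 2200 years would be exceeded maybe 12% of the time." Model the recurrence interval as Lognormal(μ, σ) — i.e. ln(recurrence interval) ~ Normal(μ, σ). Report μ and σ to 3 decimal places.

If T ~ Lognormal(μ,σ) then ln T ~ Normal(μ,σ), so the p-quantile of ln T is μ + z_p·σ.
ln(1200) = 7.09 and ln(2200) = 7.696; z_{0.5} = 0, z_{0.88} = 1.175.
σ = (7.696 − 7.09)/(1.175 − (0)) = 0.516.
μ = 7.09 − (0)·0.516 = 7.090.

μ ≈ 7.090, σ ≈ 0.516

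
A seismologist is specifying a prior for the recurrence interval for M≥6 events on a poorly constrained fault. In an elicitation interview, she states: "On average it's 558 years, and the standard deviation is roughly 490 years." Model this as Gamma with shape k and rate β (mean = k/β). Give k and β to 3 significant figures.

For Gamma(k, rate β): mean = k/β, variance = k/β², so CV = 1/√k.
CV = SD/mean = 490/558 = 0.8781, hence k = 1/CV² = 1.3.
Then β = k/mean = 1.3/558 = 0.00232.

k ≈ 1.3, β ≈ 0.00232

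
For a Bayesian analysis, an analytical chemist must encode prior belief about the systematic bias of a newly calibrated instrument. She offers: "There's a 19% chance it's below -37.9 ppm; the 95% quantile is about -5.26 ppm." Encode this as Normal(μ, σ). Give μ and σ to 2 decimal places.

For Normal(μ,σ), the p-quantile is μ + z_p·σ. Here z_{0.19} = -0.8779, z_{0.95} = 1.645.
So -37.9 = μ − 0.8779σ and -5.26 = μ + 1.645σ.
Subtracting: σ = (-5.26 − -37.9)/(1.645 − (-0.8779)) = 12.94.
Then μ = -37.9 − (-0.8779)·12.94 = -26.54.

μ = -26.54, σ = 12.94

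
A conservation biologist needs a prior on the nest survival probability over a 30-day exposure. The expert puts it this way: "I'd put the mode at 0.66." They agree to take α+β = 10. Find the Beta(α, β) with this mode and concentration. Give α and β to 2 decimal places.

For α,β > 1 the Beta mode is (α−1)/(α+β−2). With α+β = 10, the mode is (α−1)/8.
Set (α−1)/8 = 0.66 → α = 1 + 0.66·8 = 6.28.
β = 10 − α = 3.72.

α = 6.28, β = 3.72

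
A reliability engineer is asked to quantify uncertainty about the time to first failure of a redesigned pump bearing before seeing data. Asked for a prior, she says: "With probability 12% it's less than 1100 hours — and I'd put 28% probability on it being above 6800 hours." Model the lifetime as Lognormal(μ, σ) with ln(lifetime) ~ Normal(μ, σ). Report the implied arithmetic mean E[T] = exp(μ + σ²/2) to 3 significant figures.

If T ~ Lognormal(μ,σ) then ln T ~ Normal(μ,σ), so the p-quantile of ln T is μ + z_p·σ.
ln(1100) = 7.003 and ln(6800) = 8.825; z_{0.12} = -1.175, z_{0.72} = 0.5828.
σ = (8.825 − 7.003)/(0.5828 − (-1.175)) = 1.036.
μ = 7.003 − (-1.175)·1.036 = 8.221.
E[T] = exp(μ + σ²/2) = exp(8.221 + 0.5369) = 6360 hours.

E[T] ≈ 6360 hours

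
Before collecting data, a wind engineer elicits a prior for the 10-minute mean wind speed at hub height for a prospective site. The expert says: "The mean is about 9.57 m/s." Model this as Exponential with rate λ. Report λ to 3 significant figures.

Exponential mean = 1/λ, so λ = 1/9.57 = 0.104.

λ ≈ 0.104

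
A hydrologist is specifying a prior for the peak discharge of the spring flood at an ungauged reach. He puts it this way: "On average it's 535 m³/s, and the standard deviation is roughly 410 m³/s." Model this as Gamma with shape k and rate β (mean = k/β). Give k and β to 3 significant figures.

k ≈ 1.7, β ≈ 0.00318

For Gamma(k, rate β): mean = k/β, variance = k/β², so CV = 1/√k.
CV = SD/mean = 410/535 = 0.7664, hence k = 1/CV² = 1.7.
Then β = k/mean = 1.7/535 = 0.00318.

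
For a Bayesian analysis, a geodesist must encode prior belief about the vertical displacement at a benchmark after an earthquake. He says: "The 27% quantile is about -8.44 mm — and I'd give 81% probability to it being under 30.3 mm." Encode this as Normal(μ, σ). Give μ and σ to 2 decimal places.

The p-quantile of Normal(μ,σ) is μ + z_p·σ, with z_{0.27} = -0.6128 and z_{0.81} = 0.8779.
Eliminate σ: μ = (z₂·x₁ − z₁·x₂)/(z₂ − z₁) = (0.8779·-8.44 − (-0.6128)·30.3)/1.491 = 7.49.
Then σ = (x₂ − x₁)/(z₂ − z₁) = (30.3 − -8.44)/1.491 = 25.99.

μ = 7.49, σ = 25.99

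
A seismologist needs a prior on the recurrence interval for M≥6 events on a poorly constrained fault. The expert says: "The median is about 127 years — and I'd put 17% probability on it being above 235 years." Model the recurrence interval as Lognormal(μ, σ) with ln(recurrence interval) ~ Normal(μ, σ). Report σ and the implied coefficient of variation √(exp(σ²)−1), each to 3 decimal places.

σ ≈ 0.645, CV ≈ 0.718

If T ~ Lognormal(μ,σ) then ln T ~ Normal(μ,σ), so the p-quantile of ln T is μ + z_p·σ.
ln(127) = 4.844 and ln(235) = 5.46; z_{0.5} = 0, z_{0.83} = 0.9542.
σ = (5.46 − 4.844)/(0.9542 − (0)) = 0.645.
μ = 4.844 − (0)·0.645 = 4.844.
CV = √(exp(σ²)−1) = √(exp(0.4160)−1) = 0.718.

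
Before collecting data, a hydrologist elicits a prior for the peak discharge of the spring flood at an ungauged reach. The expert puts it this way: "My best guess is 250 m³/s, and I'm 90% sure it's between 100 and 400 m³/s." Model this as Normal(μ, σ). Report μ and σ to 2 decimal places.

μ = 250.00, σ = 91.19

A symmetric 90% interval runs μ ± z·σ with z = 1.645.
Half-width = 150, so σ = 150/1.645 = 91.19.
μ is the stated best guess, 250.00.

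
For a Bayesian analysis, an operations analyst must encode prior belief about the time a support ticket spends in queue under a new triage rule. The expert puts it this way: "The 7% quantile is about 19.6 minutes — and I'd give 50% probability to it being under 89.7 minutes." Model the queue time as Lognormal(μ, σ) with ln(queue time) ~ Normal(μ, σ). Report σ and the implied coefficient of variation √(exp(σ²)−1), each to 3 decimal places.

If T ~ Lognormal(μ,σ) then ln T ~ Normal(μ,σ), so the p-quantile of ln T is μ + z_p·σ.
ln(19.6) = 2.976 and ln(89.7) = 4.496; z_{0.07} = -1.476, z_{0.5} = 0.
σ = (4.496 − 2.976)/(0 − (-1.476)) = 1.031.
μ = 2.976 − (-1.476)·1.031 = 4.496.
CV = √(exp(σ²)−1) = √(exp(1.0621)−1) = 1.376.

σ ≈ 1.031, CV ≈ 1.376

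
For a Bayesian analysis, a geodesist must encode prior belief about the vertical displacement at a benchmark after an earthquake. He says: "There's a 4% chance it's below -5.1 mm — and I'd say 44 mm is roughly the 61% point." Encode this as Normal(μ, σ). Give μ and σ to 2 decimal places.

μ = 37.24, σ = 24.19

The p-quantile of Normal(μ,σ) is μ + z_p·σ, with z_{0.04} = -1.751 and z_{0.61} = 0.2793.
Eliminate σ: μ = (z₂·x₁ − z₁·x₂)/(z₂ − z₁) = (0.2793·-5.1 − (-1.751)·44)/2.03 = 37.24.
Then σ = (x₂ − x₁)/(z₂ − z₁) = (44 − -5.1)/2.03 = 24.19.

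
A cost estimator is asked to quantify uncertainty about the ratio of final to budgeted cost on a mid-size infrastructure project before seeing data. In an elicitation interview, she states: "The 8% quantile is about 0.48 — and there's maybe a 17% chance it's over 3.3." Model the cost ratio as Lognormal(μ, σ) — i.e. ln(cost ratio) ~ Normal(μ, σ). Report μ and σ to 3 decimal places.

μ ≈ 0.414, σ ≈ 0.817

If T ~ Lognormal(μ,σ) then ln T ~ Normal(μ,σ), so the p-quantile of ln T is μ + z_p·σ.
ln(0.48) = -0.734 and ln(3.3) = 1.194; z_{0.08} = -1.405, z_{0.83} = 0.9542.
σ = (1.194 − -0.734)/(0.9542 − (-1.405)) = 0.817.
μ = -0.734 − (-1.405)·0.817 = 0.414.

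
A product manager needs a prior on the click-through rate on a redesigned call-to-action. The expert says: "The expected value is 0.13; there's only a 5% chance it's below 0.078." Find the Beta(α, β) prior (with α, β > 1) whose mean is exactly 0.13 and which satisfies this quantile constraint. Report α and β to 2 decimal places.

α ≈ 12.20, β ≈ 81.64

With mean 0.13 fixed, write α = 0.13s, β = 0.87s where s = α+β.
Need P(θ < 0.078) = 0.05 under Beta(0.13s, 0.87s). Normal approximation: (q−m)/√(m(1−m)/s) ≈ z_{0.05} = -1.64, so s ≈ 0.13·0.87·(-1.64)²/(0.078−0.13)² = 113.2.
At s = 113.2: P(θ<0.078) ≈ 0.034. Adjusting to match 0.05 gives s ≈ 93.84.
So α = 0.13·93.84 ≈ 12.20, β = 0.87·93.84 ≈ 81.64.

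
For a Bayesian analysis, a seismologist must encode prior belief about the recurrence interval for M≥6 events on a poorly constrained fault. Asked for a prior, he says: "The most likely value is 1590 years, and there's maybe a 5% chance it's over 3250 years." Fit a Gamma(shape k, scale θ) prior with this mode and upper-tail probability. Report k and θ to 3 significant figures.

k ≈ 6.41, θ ≈ 294

Gamma(k,θ) with k>1 has mode (k−1)θ, so θ = 1590/(k−1).
Need P(X < 3250) = 0.95 with θ tied to k this way. Start at k = 2, θ = 1590: P(X<3250) ≈ 0.606.
Too low — raise k to concentrate. Iterating converges to k ≈ 6.41.
Then θ = 1590/(6.41−1) ≈ 294.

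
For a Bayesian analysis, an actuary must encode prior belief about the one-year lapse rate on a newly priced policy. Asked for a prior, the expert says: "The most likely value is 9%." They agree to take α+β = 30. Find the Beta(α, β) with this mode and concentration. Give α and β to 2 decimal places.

For α,β > 1 the Beta mode is (α−1)/(α+β−2). With α+β = 30, the mode is (α−1)/28.
Set (α−1)/28 = 0.09 → α = 1 + 0.09·28 = 3.52.
β = 30 − α = 26.48.

α = 3.52, β = 26.48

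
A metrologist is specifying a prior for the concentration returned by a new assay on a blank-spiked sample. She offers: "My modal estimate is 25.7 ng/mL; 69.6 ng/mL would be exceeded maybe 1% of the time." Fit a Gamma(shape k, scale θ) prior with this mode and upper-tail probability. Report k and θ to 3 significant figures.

Gamma(k,θ) with k>1 has mode (k−1)θ, so θ = 25.7/(k−1).
Need P(X < 69.6) = 0.99 with θ tied to k this way. Start at k = 2, θ = 25.7: P(X<69.6) ≈ 0.753.
Too low — raise k to concentrate. Iterating converges to k ≈ 5.65.
Then θ = 25.7/(5.65−1) ≈ 5.53.

k ≈ 5.65, θ ≈ 5.53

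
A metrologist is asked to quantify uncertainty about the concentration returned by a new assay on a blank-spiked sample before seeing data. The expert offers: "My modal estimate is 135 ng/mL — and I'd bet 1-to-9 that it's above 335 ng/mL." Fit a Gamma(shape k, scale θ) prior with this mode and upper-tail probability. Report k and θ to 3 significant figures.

Gamma(k,θ) with k>1 has mode (k−1)θ, so θ = 135/(k−1).
Need P(X < 335) = 0.9 with θ tied to k this way. Start at k = 2, θ = 135: P(X<335) ≈ 0.709.
Too low — raise k to concentrate. Iterating converges to k ≈ 3.33.
Then θ = 135/(3.33−1) ≈ 58.

k ≈ 3.33, θ ≈ 58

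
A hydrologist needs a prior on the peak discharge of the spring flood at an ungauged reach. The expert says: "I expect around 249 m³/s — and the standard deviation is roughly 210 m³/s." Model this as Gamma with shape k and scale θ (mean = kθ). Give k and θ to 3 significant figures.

k ≈ 1.41, θ ≈ 177

For Gamma(k, scale θ): mean = kθ, variance = kθ², so CV = 1/√k.
CV = SD/mean = 210/249 = 0.8434, hence k = 1/CV² = 1.41.
Then θ = mean/k = 249/1.41 = 177.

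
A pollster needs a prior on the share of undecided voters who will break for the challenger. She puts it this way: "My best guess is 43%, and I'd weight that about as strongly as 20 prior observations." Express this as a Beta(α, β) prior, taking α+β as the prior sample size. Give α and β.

Under the effective-sample-size interpretation, Beta(α, β) has prior mean α/(α+β) and prior sample size α+β.
So α+β = 20 and α/(α+β) = 0.43, giving α = 0.43·20 = 8.6 and β = 20 − 8.6 = 11.4.

α = 8.6, β = 11.4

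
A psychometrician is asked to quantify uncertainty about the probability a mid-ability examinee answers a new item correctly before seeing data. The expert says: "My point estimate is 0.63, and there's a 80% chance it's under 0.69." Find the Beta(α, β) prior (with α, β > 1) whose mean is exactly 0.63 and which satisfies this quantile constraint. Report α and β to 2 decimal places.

α ≈ 29.43, β ≈ 17.29

With mean 0.63 fixed, write α = 0.63s, β = 0.37s where s = α+β.
Need P(θ < 0.69) = 0.8 under Beta(0.63s, 0.37s). Normal approximation: (q−m)/√(m(1−m)/s) ≈ z_{0.8} = 0.842, so s ≈ 0.63·0.37·(0.842)²/(0.69−0.63)² = 45.9.
At s = 45.9: P(θ<0.69) ≈ 0.798. Adjusting to match 0.8 gives s ≈ 46.72.
So α = 0.63·46.72 ≈ 29.43, β = 0.37·46.72 ≈ 17.29.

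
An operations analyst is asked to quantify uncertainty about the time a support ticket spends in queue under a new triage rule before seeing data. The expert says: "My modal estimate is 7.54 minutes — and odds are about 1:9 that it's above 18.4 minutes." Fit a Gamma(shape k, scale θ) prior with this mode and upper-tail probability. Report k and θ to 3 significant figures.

Gamma(k,θ) with k>1 has mode (k−1)θ, so θ = 7.54/(k−1).
Need P(X < 18.4) = 0.9 with θ tied to k this way. Start at k = 2, θ = 7.54: P(X<18.4) ≈ 0.700.
Too low — raise k to concentrate. Iterating converges to k ≈ 3.41.
Then θ = 7.54/(3.41−1) ≈ 3.12.

k ≈ 3.41, θ ≈ 3.12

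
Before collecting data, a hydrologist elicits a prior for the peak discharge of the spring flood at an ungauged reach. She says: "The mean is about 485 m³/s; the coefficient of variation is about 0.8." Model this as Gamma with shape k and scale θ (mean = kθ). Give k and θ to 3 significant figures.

For Gamma(k, scale θ): mean = kθ, variance = kθ², so CV = 1/√k.
CV = 0.8, hence k = 1/CV² = 1.56.
Then θ = mean/k = 485/1.56 = 310.

k ≈ 1.56, θ ≈ 310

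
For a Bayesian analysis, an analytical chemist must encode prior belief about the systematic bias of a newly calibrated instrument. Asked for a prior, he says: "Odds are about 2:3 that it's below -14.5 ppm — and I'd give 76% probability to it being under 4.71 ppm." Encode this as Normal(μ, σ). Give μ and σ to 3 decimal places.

The p-quantile of Normal(μ,σ) is μ + z_p·σ, with z_{0.4} = -0.2533 and z_{0.76} = 0.7063.
Eliminate σ: μ = (z₂·x₁ − z₁·x₂)/(z₂ − z₁) = (0.7063·-14.5 − (-0.2533)·4.71)/0.9596 = -9.429.
Then σ = (x₂ − x₁)/(z₂ − z₁) = (4.71 − -14.5)/0.9596 = 20.018.

μ = -9.429, σ = 20.018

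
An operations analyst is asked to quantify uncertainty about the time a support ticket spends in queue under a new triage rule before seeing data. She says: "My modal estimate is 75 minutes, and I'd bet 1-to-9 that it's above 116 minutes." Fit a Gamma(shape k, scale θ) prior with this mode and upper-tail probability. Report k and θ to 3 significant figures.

k ≈ 10.8, θ ≈ 7.63

Gamma(k,θ) with k>1 has mode (k−1)θ, so θ = 75/(k−1).
Need P(X < 116) = 0.9 with θ tied to k this way. Start at k = 2, θ = 75: P(X<116) ≈ 0.458.
Too low — raise k to concentrate. Iterating converges to k ≈ 10.8.
Then θ = 75/(10.8−1) ≈ 7.63.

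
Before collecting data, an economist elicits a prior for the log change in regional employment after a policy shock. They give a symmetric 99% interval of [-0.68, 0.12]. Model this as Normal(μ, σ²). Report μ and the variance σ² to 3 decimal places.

A symmetric 99% interval runs μ ± z·σ with z = 2.576.
Half-width = 0.4, so σ = 0.4/2.576 = 0.1553 and σ² = 0.024.
μ is the interval midpoint, -0.280.

μ = -0.280, σ² = 0.024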